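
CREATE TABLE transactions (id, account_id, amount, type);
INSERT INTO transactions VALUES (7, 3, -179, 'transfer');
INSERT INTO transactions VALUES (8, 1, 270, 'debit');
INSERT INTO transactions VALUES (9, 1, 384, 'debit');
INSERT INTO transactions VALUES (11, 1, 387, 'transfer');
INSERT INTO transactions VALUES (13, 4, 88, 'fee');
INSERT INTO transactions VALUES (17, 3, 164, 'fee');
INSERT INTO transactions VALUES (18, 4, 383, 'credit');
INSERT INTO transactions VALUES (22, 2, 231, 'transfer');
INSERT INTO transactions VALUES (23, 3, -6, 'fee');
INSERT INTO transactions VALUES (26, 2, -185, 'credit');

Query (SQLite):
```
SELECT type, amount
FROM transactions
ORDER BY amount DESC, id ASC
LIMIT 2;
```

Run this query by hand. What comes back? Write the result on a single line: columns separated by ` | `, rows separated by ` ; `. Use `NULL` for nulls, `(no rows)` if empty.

transfer | 387 ; debit | 384

Sort by amount desc, tiebreak id asc: (387, id=11), (384, id=9), (383, id=18), (270, id=8), (231, id=22) …. Take first 2.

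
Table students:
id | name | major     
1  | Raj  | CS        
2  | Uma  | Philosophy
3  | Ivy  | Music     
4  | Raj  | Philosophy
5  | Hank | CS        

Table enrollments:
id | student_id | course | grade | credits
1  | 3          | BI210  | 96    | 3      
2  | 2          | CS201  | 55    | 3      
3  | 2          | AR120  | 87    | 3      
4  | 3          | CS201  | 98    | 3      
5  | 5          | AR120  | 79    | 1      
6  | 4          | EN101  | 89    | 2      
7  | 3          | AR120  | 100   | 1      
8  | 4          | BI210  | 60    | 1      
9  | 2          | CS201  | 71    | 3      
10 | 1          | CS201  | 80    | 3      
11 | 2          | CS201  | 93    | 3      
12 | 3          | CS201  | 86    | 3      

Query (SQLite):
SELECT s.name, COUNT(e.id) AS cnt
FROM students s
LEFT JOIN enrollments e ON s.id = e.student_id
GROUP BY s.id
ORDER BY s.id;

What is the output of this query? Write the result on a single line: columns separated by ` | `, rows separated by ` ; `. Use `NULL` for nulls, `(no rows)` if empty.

Raj | 1 ; Uma | 4 ; Ivy | 4 ; Raj | 2 ; Hank | 1

LEFT JOIN keeps every students row; unmatched ones get NULL for enrollments columns.
Group by students.id and compute COUNT(e.id). COUNT(col) of an all-NULL group is 0.
  1: ids {10} → COUNT(e.id)=1
  2: ids {2, 3, 9, 11} → COUNT(e.id)=4
  3: ids {1, 4, 7, 12} → COUNT(e.id)=4
  4: ids {6, 8} → COUNT(e.id)=2
  5: ids {5} → COUNT(e.id)=1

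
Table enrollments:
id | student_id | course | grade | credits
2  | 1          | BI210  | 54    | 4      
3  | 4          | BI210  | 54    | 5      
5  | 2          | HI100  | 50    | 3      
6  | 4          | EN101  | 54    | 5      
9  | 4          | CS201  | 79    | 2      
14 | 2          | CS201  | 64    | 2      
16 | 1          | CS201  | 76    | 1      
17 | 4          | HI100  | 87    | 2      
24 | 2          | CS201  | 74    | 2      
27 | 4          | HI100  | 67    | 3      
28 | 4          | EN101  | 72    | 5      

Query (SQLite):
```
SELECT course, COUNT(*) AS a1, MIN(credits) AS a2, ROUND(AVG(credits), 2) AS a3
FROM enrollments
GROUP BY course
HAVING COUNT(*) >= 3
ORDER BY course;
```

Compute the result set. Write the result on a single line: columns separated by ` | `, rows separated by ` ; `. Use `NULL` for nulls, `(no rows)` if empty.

Group enrollments by course.
Per group compute: COUNT(*), MIN(credits), ROUND(AVG(credits), 2).
HAVING: drop groups with fewer than 3 rows.
  BI210: ids {2, 3} → COUNT(*)=2, MIN(credits)=4, ROUND(AVG(credits), 2)=4.5
  CS201: ids {9, 14, 16, 24} → COUNT(*)=4, MIN(credits)=1, ROUND(AVG(credits), 2)=1.75
  EN101: ids {6, 28} → COUNT(*)=2, MIN(credits)=5, ROUND(AVG(credits), 2)=5
  HI100: ids {5, 17, 27} → COUNT(*)=3, MIN(credits)=2, ROUND(AVG(credits), 2)=2.67

CS201 | 4 | 1 | 1.75 ; HI100 | 3 | 2 | 2.67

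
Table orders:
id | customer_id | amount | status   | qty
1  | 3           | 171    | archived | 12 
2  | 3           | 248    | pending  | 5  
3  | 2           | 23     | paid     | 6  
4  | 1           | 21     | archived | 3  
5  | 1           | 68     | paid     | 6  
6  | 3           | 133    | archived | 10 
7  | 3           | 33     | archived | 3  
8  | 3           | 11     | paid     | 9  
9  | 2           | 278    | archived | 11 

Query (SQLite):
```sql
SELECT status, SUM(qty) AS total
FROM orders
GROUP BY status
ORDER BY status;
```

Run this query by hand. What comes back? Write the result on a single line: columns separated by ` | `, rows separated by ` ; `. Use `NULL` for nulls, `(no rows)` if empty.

Partition orders by status; compute SUM(qty) within each group.
  archived: ids {1, 4, 6, 7, 9} → SUM(qty)=39
  paid: ids {3, 5, 8} → SUM(qty)=21
  pending: ids {2} → SUM(qty)=5

archived | 39 ; paid | 21 ; pending | 5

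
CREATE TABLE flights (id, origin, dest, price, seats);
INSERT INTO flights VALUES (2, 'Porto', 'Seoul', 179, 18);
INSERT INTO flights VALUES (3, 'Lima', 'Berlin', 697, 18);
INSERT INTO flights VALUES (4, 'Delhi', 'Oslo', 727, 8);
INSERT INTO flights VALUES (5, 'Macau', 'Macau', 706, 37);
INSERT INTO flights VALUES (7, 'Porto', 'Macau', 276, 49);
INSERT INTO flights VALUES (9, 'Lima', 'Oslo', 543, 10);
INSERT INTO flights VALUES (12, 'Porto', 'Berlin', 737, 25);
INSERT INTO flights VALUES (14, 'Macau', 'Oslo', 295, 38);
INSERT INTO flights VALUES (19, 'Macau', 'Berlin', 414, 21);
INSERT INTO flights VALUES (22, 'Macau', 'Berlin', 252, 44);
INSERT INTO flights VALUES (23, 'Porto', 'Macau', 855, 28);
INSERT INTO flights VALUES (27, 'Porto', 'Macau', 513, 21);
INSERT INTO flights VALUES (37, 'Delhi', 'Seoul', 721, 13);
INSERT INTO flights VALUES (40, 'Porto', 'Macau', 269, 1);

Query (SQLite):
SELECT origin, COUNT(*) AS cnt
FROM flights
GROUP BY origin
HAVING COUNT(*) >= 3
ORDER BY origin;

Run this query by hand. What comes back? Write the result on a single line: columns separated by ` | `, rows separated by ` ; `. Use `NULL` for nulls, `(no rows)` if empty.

Partition flights by origin; compute COUNT(*) within each group.
HAVING: keep groups with count ≥ 3.
  Delhi: ids {4, 37} → COUNT(*)=2
  Lima: ids {3, 9} → COUNT(*)=2
  Macau: ids {5, 14, 19, 22} → COUNT(*)=4
  Porto: ids {2, 7, 12, 23, 27, 40} → COUNT(*)=6

Macau | 4 ; Porto | 6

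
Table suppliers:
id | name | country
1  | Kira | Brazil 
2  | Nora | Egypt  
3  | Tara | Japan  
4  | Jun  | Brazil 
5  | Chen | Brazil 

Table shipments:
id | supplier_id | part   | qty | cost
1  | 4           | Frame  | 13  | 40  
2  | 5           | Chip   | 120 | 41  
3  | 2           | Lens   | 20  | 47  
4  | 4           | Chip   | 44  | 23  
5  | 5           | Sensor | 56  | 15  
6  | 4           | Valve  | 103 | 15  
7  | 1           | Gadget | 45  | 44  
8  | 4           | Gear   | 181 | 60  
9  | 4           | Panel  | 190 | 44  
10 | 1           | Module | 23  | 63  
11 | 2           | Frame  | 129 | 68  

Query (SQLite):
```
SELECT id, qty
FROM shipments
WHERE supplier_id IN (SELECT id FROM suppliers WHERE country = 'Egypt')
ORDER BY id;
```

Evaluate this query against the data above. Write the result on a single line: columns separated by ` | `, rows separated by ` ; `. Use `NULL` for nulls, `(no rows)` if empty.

3 | 20 ; 11 | 129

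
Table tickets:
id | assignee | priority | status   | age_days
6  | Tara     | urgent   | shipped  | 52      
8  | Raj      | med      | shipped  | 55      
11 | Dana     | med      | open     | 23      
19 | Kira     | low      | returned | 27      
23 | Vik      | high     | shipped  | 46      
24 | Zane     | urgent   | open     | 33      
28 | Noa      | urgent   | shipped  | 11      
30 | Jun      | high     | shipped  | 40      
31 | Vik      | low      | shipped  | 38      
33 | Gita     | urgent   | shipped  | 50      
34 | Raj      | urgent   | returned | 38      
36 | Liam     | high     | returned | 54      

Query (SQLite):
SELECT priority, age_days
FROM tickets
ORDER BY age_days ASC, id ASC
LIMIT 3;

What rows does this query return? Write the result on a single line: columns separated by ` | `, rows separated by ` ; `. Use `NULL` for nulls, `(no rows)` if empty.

Sort by age_days asc, tiebreak id asc: (11, id=28), (23, id=11), (27, id=19), (33, id=24), (38, id=31), (38, id=34) …. Take first 3.

urgent | 11 ; med | 23 ; low | 27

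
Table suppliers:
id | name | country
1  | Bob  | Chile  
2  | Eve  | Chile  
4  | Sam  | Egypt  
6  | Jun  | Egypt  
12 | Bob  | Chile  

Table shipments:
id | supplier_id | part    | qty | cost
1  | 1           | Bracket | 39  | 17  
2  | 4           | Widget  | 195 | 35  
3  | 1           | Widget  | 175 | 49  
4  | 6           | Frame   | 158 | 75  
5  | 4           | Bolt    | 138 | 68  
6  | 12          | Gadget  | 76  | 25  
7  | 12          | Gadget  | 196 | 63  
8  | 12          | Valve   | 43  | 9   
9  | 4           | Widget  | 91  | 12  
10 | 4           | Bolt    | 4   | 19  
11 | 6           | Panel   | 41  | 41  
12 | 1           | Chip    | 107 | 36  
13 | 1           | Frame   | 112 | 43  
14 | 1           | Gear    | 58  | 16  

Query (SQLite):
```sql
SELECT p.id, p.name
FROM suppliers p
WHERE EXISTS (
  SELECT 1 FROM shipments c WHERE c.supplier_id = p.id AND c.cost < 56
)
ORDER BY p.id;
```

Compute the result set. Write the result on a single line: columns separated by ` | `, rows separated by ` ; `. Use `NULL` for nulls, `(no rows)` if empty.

For each suppliers row, check whether any shipments with matching supplier_id has cost < 56.
Keep rows where that is true.

1 | Bob ; 4 | Sam ; 6 | Jun ; 12 | Bob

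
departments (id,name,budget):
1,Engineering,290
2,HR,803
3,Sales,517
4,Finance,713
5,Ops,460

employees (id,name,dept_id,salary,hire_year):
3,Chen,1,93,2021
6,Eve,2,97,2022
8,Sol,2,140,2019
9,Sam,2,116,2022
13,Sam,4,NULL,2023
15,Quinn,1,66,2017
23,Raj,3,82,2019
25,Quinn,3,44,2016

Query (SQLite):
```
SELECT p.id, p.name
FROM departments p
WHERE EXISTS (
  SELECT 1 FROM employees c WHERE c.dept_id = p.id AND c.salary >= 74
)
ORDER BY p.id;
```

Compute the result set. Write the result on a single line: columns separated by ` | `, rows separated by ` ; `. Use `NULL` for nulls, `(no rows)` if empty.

1 | Engineering ; 2 | HR ; 3 | Sales

For each departments row, check whether any employees with matching dept_id has salary >= 74.
Keep rows where that is true.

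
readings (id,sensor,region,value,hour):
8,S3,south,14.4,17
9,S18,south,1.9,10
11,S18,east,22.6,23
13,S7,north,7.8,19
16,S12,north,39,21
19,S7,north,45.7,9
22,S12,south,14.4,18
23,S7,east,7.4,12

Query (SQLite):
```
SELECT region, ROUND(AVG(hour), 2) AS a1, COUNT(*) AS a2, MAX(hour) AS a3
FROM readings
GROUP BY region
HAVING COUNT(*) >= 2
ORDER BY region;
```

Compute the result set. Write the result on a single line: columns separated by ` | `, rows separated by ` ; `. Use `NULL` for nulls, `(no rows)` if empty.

Group readings by region.
Per group compute: ROUND(AVG(hour), 2), COUNT(*), MAX(hour).
HAVING: drop groups with fewer than 2 rows.
  east: ids {11, 23} → ROUND(AVG(hour), 2)=17.5, COUNT(*)=2, MAX(hour)=23
  north: ids {13, 16, 19} → ROUND(AVG(hour), 2)=16.33, COUNT(*)=3, MAX(hour)=21
  south: ids {8, 9, 22} → ROUND(AVG(hour), 2)=15, COUNT(*)=3, MAX(hour)=18

east | 17.5 | 2 | 23 ; north | 16.33 | 3 | 21 ; south | 15 | 3 | 18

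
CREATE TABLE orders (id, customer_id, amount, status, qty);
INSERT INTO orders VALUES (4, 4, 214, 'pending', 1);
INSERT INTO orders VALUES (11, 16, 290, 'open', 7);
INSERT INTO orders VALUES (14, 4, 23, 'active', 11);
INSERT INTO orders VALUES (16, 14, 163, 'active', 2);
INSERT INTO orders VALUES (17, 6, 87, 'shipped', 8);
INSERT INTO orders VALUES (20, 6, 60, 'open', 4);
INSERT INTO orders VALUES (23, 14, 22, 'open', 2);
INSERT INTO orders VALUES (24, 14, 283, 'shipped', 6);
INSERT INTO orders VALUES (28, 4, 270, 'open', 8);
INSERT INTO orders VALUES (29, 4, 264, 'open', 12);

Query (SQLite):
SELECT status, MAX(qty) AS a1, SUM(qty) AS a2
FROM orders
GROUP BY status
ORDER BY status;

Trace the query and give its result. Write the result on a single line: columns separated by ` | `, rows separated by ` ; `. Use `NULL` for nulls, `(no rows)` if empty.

Group orders by status.
Per group compute: MAX(qty), SUM(qty).
  active: ids {14, 16} → MAX(qty)=11, SUM(qty)=13
  open: ids {11, 20, 23, 28, 29} → MAX(qty)=12, SUM(qty)=33
  pending: ids {4} → MAX(qty)=1, SUM(qty)=1
  shipped: ids {17, 24} → MAX(qty)=8, SUM(qty)=14

active | 11 | 13 ; open | 12 | 33 ; pending | 1 | 1 ; shipped | 8 | 14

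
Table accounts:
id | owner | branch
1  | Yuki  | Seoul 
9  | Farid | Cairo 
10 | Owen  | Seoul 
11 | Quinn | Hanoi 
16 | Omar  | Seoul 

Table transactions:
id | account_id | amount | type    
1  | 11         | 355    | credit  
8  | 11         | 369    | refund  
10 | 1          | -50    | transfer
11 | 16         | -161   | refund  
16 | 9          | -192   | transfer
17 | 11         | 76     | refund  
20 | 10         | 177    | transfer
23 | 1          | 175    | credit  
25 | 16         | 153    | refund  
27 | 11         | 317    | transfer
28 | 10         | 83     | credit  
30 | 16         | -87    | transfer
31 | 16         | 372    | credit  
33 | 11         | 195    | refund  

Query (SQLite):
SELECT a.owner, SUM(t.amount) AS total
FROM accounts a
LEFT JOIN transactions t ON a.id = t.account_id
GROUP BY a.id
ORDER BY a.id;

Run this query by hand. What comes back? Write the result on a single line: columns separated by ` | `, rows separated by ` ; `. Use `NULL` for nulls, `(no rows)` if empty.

Yuki | 125 ; Farid | -192 ; Owen | 260 ; Quinn | 1312 ; Omar | 277

LEFT JOIN keeps every accounts row; unmatched ones get NULL for transactions columns.
Group by accounts.id and compute SUM(t.amount). SUM over an all-NULL group is NULL.
  1: ids {10, 23} → SUM(t.amount)=125
  9: ids {16} → SUM(t.amount)=-192
  10: ids {20, 28} → SUM(t.amount)=260
  11: ids {1, 8, 17, 27, 33} → SUM(t.amount)=1312
  16: ids {11, 25, 30, 31} → SUM(t.amount)=277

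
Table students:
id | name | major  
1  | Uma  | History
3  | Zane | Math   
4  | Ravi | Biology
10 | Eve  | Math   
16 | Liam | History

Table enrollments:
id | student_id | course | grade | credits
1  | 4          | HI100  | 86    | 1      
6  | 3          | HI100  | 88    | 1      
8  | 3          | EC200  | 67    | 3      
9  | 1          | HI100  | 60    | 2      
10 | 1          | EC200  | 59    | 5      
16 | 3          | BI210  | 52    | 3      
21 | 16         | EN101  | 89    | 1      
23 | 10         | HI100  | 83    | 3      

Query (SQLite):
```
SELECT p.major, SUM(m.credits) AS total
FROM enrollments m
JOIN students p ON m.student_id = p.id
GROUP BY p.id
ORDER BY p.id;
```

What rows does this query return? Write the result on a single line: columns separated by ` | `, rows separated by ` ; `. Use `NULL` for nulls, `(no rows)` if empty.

History | 7 ; Math | 7 ; Biology | 1 ; Math | 3 ; History | 1

Join each enrollments row to its students via student_id.
Group joined rows by students.id; compute SUM(m.credits) per group.
  1: ids {9, 10} → SUM(m.credits)=7
  3: ids {6, 8, 16} → SUM(m.credits)=7
  4: ids {1} → SUM(m.credits)=1
  10: ids {23} → SUM(m.credits)=3
  16: ids {21} → SUM(m.credits)=1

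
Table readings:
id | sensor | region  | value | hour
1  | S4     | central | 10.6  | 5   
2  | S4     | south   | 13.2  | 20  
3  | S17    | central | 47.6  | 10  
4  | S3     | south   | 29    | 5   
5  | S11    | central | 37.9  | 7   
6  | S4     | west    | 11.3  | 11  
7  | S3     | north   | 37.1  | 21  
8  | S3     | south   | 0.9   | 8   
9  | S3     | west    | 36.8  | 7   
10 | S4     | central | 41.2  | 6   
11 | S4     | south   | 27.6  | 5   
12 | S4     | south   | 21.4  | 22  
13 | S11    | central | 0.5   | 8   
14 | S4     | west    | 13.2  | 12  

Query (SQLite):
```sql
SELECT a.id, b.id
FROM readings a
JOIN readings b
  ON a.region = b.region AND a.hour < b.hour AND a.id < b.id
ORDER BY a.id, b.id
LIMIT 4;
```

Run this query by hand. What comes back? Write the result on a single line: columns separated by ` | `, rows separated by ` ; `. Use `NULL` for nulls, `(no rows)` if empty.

1 | 3 ; 1 | 5 ; 1 | 10 ; 1 | 13

Pairs (a,b) with same region, a.hour < b.hour, a.id < b.id.
region groups: central:{1,3,5,10,13} north:{7} south:{2,4,8,11,12} west:{6,9,14}
Ordered by (a.id, b.id); first 4.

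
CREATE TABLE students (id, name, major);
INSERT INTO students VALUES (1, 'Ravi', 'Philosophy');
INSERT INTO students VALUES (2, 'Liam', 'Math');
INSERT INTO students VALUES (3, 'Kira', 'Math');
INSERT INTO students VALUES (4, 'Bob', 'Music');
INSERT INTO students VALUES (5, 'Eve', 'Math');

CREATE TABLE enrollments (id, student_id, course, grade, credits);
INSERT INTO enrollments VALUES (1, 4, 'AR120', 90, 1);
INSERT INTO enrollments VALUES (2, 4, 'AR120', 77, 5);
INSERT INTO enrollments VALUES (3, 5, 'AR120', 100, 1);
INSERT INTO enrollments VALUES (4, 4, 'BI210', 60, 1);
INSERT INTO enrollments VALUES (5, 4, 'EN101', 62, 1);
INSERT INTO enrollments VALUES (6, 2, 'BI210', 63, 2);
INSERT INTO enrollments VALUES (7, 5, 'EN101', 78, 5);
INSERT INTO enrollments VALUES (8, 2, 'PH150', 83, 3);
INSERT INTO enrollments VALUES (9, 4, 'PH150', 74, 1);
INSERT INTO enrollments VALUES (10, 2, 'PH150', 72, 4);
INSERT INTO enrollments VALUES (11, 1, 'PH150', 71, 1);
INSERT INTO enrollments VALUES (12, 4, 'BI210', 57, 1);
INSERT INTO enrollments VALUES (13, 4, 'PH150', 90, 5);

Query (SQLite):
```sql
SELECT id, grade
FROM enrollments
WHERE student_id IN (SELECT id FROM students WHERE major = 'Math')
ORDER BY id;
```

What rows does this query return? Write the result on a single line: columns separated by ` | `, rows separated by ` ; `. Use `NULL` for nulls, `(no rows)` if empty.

3 | 100 ; 6 | 63 ; 7 | 78 ; 8 | 83 ; 10 | 72

Inner query: students.id where major = 'Math'.
Outer: keep enrollments rows whose student_id is in that set.
Inner query → {2, 3, 5}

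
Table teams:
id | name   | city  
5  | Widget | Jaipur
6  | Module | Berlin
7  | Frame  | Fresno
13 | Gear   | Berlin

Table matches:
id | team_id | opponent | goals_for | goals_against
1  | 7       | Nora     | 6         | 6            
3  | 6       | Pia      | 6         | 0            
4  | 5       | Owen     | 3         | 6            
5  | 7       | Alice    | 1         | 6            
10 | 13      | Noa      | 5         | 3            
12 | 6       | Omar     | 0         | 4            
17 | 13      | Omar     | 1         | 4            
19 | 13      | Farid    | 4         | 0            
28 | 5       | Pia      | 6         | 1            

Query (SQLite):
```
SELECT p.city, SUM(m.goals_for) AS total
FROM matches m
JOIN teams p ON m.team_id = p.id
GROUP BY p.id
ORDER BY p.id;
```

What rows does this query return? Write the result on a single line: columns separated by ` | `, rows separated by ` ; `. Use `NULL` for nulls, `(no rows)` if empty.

Jaipur | 9 ; Berlin | 6 ; Fresno | 7 ; Berlin | 10

Join each matches row to its teams via team_id.
Group joined rows by teams.id; compute SUM(m.goals_for) per group.
  5: ids {4, 28} → SUM(m.goals_for)=9
  6: ids {3, 12} → SUM(m.goals_for)=6
  7: ids {1, 5} → SUM(m.goals_for)=7
  13: ids {10, 17, 19} → SUM(m.goals_for)=10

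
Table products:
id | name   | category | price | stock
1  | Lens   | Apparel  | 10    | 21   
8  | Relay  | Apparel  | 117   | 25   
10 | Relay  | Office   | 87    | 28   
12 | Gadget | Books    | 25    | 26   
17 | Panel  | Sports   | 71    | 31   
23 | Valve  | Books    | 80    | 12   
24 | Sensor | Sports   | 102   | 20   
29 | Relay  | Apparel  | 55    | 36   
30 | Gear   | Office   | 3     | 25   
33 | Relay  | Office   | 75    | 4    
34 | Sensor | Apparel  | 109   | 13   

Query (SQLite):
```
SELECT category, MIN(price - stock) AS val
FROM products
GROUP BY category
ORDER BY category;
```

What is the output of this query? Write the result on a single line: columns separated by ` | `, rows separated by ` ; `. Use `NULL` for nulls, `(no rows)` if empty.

For each row compute price - stock.
Group by category; take MIN of the expression per group.
  Apparel: ids {1, 8, 29, 34} → MIN(price - stock)=-11
  Books: ids {12, 23} → MIN(price - stock)=-1
  Office: ids {10, 30, 33} → MIN(price - stock)=-22
  Sports: ids {17, 24} → MIN(price - stock)=40

Apparel | -11 ; Books | -1 ; Office | -22 ; Sports | 40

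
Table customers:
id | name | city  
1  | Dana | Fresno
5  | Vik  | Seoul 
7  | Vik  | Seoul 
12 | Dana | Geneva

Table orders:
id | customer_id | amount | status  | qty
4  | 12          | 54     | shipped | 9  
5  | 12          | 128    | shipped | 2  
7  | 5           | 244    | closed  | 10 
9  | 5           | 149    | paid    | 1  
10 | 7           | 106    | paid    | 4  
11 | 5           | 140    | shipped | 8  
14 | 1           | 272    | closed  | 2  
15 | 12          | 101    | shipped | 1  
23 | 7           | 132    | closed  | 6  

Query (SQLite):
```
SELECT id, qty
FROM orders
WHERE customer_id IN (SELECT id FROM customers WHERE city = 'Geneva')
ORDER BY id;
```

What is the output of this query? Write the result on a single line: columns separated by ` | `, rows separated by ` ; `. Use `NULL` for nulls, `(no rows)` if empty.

Inner query: customers.id where city = 'Geneva'.
Outer: keep orders rows whose customer_id is in that set.
Inner query → {12}

4 | 9 ; 5 | 2 ; 15 | 1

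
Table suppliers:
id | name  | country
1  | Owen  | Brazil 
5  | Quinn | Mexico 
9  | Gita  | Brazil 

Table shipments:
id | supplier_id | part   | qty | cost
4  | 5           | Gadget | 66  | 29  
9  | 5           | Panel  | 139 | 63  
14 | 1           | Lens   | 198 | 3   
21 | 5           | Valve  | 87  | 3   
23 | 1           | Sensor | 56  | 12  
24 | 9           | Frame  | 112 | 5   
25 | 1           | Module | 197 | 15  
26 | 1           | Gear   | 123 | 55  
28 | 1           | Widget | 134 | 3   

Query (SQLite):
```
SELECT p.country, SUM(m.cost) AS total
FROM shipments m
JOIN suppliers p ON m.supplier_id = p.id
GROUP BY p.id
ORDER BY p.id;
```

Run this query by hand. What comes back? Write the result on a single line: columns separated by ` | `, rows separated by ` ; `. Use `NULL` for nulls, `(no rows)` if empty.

Brazil | 88 ; Mexico | 95 ; Brazil | 5

Join each shipments row to its suppliers via supplier_id.
Group joined rows by suppliers.id; compute SUM(m.cost) per group.
  1: ids {14, 23, 25, 26, 28} → SUM(m.cost)=88
  5: ids {4, 9, 21} → SUM(m.cost)=95
  9: ids {24} → SUM(m.cost)=5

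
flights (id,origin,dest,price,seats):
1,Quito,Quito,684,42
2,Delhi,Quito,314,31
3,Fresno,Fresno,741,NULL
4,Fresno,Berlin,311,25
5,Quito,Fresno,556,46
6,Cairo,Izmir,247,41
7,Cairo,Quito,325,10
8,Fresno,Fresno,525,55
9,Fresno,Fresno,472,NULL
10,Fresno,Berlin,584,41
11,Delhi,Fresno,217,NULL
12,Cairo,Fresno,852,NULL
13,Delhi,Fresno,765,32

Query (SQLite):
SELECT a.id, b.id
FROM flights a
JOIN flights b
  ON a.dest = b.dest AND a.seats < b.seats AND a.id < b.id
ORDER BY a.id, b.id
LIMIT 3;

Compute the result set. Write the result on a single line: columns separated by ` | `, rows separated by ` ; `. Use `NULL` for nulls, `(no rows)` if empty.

Pairs (a,b) with same dest, a.seats < b.seats, a.id < b.id.
dest groups: Berlin:{4,10} Fresno:{3,5,8,9,11,12,13} Izmir:{6} Quito:{1,2,7}
Ordered by (a.id, b.id); first 3.

4 | 10 ; 5 | 8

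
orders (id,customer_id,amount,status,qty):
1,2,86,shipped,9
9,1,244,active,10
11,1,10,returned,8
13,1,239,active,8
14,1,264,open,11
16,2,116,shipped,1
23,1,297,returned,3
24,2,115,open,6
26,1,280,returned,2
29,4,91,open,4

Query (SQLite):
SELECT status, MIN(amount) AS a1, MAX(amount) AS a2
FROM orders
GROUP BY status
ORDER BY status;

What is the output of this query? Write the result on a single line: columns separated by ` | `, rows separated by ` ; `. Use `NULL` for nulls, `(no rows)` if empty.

Group orders by status.
Per group compute: MIN(amount), MAX(amount).
  active: ids {9, 13} → MIN(amount)=239, MAX(amount)=244
  open: ids {14, 24, 29} → MIN(amount)=91, MAX(amount)=264
  returned: ids {11, 23, 26} → MIN(amount)=10, MAX(amount)=297
  shipped: ids {1, 16} → MIN(amount)=86, MAX(amount)=116

active | 239 | 244 ; open | 91 | 264 ; returned | 10 | 297 ; shipped | 86 | 116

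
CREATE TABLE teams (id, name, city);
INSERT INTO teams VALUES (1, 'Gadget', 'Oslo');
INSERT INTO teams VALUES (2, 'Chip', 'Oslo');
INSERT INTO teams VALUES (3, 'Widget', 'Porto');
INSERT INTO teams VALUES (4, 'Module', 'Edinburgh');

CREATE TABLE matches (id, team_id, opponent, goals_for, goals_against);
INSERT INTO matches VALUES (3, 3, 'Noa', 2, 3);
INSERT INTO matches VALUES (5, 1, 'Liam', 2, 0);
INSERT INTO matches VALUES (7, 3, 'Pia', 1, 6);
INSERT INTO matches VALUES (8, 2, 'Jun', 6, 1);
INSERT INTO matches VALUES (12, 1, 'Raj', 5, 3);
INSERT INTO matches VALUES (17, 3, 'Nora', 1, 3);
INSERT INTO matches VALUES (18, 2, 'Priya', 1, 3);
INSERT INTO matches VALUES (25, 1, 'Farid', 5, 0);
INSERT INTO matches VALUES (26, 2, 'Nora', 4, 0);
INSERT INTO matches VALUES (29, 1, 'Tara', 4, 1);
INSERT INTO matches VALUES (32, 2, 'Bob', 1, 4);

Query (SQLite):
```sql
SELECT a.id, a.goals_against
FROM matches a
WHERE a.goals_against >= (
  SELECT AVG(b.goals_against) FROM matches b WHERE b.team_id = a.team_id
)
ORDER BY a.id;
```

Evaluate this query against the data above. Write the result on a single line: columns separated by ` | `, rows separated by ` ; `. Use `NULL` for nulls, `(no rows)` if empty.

7 | 6 ; 12 | 3 ; 18 | 3 ; 29 | 1 ; 32 | 4

For each matches row a, compute AVG(goals_against) over rows sharing a.team_id.
Keep row a if a.goals_against >= that per-group AVG.
  team_id=1: AVG(goals_against) = 1.0
  team_id=2: AVG(goals_against) = 2.0
  team_id=3: AVG(goals_against) = 4.0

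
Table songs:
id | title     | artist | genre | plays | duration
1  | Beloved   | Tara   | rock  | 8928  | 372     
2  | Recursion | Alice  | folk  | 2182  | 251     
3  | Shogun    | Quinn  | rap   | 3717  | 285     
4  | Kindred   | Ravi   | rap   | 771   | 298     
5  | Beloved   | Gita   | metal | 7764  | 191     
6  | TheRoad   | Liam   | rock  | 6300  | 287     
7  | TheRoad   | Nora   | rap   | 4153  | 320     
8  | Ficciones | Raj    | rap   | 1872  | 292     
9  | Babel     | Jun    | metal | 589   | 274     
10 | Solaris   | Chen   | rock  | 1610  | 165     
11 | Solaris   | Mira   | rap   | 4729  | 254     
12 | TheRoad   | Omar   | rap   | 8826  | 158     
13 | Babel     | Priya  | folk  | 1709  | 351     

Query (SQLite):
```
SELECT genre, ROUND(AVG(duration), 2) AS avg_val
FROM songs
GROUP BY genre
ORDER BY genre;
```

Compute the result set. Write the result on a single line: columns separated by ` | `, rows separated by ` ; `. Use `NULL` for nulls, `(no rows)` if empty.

folk | 301 ; metal | 232.5 ; rap | 267.83 ; rock | 274.67

Partition songs by genre; compute ROUND(AVG(duration), 2) within each group.
  folk: ids {2, 13} → ROUND(AVG(duration), 2)=301
  metal: ids {5, 9} → ROUND(AVG(duration), 2)=232.5
  rap: ids {3, 4, 7, 8, 11, 12} → ROUND(AVG(duration), 2)=267.83
  rock: ids {1, 6, 10} → ROUND(AVG(duration), 2)=274.67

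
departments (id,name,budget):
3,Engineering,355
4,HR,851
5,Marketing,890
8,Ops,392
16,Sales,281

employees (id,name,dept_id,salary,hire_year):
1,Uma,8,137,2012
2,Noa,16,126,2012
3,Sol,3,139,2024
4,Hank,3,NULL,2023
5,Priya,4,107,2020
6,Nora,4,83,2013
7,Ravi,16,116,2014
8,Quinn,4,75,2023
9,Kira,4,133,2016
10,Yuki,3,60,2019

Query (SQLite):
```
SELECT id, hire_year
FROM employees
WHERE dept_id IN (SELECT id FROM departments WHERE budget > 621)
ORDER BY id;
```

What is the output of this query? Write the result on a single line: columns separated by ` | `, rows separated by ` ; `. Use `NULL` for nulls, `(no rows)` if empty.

5 | 2020 ; 6 | 2013 ; 8 | 2023 ; 9 | 2016

Inner query: departments.id where budget > 621.
Outer: keep employees rows whose dept_id is in that set.
Inner query → {4, 5}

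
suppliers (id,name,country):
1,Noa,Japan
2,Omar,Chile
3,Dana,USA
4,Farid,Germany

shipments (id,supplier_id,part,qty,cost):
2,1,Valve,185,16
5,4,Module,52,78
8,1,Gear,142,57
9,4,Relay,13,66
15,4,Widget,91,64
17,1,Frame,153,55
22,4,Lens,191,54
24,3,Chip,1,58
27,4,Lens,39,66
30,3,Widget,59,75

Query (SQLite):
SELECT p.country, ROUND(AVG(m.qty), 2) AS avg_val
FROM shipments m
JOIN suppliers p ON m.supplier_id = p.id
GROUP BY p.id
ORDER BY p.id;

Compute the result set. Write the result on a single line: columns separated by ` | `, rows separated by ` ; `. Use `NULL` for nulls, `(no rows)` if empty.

Japan | 160 ; USA | 30 ; Germany | 77.2

Join each shipments row to its suppliers via supplier_id.
Group joined rows by suppliers.id; compute ROUND(AVG(m.qty), 2) per group.
  1: ids {2, 8, 17} → ROUND(AVG(m.qty), 2)=160
  3: ids {24, 30} → ROUND(AVG(m.qty), 2)=30
  4: ids {5, 9, 15, 22, 27} → ROUND(AVG(m.qty), 2)=77.2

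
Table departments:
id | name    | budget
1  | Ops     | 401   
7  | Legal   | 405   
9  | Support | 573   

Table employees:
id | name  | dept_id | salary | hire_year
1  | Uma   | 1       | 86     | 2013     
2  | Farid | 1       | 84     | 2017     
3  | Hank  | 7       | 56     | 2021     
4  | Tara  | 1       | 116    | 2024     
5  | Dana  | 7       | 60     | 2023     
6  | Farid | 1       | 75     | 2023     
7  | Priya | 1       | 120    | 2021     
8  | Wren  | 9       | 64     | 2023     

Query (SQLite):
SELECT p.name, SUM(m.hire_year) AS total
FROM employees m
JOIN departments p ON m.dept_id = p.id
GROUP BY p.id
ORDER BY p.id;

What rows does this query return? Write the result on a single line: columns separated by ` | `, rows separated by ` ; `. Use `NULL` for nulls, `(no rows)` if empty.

Ops | 10098 ; Legal | 4044 ; Support | 2023

Join each employees row to its departments via dept_id.
Group joined rows by departments.id; compute SUM(m.hire_year) per group.
  1: ids {1, 2, 4, 6, 7} → SUM(m.hire_year)=10098
  7: ids {3, 5} → SUM(m.hire_year)=4044
  9: ids {8} → SUM(m.hire_year)=2023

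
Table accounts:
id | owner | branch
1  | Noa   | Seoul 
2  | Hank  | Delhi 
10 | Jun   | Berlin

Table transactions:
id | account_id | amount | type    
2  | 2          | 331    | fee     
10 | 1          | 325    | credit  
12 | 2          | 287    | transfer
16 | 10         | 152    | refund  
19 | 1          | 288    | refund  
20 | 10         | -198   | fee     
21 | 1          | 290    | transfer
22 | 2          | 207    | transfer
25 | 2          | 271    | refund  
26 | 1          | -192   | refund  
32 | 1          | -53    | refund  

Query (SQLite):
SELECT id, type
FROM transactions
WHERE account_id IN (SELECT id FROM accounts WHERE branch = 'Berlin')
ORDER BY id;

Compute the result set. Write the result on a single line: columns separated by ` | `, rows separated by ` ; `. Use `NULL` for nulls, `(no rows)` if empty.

16 | refund ; 20 | fee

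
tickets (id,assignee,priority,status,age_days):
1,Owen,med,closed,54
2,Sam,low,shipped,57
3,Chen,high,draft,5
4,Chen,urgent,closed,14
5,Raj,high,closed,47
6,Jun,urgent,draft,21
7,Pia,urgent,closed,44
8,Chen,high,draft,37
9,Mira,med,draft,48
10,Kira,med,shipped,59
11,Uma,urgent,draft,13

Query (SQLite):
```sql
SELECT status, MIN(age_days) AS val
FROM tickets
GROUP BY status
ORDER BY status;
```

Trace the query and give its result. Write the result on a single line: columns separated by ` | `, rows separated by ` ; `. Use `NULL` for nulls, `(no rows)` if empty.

closed | 14 ; draft | 5 ; shipped | 57

Partition tickets by status; compute MIN(age_days) within each group.
  closed: ids {1, 4, 5, 7} → MIN(age_days)=14
  draft: ids {3, 6, 8, 9, 11} → MIN(age_days)=5
  shipped: ids {2, 10} → MIN(age_days)=57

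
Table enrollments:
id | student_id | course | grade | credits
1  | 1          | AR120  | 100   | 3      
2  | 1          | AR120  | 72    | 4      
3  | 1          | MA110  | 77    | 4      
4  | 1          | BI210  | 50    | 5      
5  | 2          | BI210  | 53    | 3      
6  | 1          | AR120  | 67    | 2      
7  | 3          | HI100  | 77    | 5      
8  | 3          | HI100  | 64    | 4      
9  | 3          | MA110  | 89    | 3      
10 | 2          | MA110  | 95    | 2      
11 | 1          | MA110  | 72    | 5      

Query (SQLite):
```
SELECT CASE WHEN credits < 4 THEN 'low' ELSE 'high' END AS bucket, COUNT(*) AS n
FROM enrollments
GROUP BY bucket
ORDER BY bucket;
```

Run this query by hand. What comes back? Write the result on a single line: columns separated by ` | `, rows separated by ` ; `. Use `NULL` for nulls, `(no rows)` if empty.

high | 6 ; low | 5

Bucket rows by credits < 4 → 'low' else 'high'; count each bucket.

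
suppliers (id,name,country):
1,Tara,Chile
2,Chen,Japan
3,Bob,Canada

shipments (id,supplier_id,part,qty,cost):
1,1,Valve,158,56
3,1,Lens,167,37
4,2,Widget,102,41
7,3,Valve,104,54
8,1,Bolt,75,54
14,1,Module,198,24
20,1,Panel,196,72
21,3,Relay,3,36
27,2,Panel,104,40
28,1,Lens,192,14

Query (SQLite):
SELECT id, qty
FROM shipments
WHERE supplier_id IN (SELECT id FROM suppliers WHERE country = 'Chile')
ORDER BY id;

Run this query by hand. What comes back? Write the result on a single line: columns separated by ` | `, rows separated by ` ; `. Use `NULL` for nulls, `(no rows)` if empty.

Inner query: suppliers.id where country = 'Chile'.
Outer: keep shipments rows whose supplier_id is in that set.
Inner query → {1}

1 | 158 ; 3 | 167 ; 8 | 75 ; 14 | 198 ; 20 | 196 ; 28 | 192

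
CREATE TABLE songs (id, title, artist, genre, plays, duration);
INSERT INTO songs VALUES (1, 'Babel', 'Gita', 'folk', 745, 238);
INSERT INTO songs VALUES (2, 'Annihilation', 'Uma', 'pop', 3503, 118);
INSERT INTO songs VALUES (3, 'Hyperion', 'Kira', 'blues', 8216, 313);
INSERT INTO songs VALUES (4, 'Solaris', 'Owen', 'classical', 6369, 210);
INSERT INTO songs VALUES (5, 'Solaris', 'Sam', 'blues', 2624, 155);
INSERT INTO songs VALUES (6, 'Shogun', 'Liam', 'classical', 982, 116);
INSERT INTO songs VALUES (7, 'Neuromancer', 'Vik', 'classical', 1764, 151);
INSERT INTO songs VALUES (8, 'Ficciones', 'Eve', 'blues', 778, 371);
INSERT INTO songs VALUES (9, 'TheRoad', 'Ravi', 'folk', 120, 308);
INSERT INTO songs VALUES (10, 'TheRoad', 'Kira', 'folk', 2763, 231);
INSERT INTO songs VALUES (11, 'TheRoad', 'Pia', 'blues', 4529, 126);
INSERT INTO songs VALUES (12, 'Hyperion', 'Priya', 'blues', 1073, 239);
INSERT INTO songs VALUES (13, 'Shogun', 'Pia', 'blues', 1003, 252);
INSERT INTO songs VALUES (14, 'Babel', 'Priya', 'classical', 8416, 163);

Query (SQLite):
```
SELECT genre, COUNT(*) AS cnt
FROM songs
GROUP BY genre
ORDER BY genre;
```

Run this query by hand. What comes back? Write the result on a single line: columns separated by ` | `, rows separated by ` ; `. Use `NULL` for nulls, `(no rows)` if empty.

blues | 6 ; classical | 4 ; folk | 3 ; pop | 1

Partition songs by genre; compute COUNT(*) within each group.
  blues: ids {3, 5, 8, 11, 12, 13} → COUNT(*)=6
  classical: ids {4, 6, 7, 14} → COUNT(*)=4
  folk: ids {1, 9, 10} → COUNT(*)=3
  pop: ids {2} → COUNT(*)=1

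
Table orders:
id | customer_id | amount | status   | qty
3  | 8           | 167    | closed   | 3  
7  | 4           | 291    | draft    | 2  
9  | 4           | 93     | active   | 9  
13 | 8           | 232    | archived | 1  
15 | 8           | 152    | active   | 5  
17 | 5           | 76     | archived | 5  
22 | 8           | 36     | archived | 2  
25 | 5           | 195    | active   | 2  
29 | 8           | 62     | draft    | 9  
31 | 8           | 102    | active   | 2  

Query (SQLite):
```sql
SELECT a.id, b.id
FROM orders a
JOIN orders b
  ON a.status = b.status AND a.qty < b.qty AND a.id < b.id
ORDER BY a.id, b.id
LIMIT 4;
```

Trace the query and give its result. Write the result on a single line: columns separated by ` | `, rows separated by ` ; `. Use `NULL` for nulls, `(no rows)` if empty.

Pairs (a,b) with same status, a.qty < b.qty, a.id < b.id.
status groups: active:{9,15,25,31} archived:{13,17,22} closed:{3} draft:{7,29}
Ordered by (a.id, b.id); first 4.

7 | 29 ; 13 | 17 ; 13 | 22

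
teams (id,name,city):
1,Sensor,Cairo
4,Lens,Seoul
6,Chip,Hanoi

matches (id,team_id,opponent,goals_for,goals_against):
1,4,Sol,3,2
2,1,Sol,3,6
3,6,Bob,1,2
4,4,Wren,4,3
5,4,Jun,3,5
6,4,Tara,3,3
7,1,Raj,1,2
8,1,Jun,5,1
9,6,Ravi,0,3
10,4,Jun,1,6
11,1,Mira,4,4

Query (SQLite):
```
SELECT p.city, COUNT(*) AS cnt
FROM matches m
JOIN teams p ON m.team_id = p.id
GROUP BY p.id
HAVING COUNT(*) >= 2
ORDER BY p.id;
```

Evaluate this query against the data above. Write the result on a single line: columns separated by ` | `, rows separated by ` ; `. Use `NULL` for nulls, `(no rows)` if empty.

Cairo | 4 ; Seoul | 5 ; Hanoi | 2

Join each matches row to its teams via team_id.
Group joined rows by teams.id; compute COUNT(*) per group.
HAVING: keep groups with count ≥ 2.
  1: ids {2, 7, 8, 11} → COUNT(*)=4
  4: ids {1, 4, 5, 6, 10} → COUNT(*)=5
  6: ids {3, 9} → COUNT(*)=2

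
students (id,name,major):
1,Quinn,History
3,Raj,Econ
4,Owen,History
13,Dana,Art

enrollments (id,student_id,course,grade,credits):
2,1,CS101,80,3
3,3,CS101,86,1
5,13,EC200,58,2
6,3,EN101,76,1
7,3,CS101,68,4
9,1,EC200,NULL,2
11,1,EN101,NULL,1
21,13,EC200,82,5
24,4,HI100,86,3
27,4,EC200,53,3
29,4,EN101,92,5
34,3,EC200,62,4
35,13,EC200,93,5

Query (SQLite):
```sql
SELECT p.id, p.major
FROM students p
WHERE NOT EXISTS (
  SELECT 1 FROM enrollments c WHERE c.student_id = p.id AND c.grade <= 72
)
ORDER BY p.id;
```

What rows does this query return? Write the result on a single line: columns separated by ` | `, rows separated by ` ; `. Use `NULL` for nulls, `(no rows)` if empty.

For each students row, check whether any enrollments with matching student_id has grade <= 72.
Keep rows where that is false.

1 | History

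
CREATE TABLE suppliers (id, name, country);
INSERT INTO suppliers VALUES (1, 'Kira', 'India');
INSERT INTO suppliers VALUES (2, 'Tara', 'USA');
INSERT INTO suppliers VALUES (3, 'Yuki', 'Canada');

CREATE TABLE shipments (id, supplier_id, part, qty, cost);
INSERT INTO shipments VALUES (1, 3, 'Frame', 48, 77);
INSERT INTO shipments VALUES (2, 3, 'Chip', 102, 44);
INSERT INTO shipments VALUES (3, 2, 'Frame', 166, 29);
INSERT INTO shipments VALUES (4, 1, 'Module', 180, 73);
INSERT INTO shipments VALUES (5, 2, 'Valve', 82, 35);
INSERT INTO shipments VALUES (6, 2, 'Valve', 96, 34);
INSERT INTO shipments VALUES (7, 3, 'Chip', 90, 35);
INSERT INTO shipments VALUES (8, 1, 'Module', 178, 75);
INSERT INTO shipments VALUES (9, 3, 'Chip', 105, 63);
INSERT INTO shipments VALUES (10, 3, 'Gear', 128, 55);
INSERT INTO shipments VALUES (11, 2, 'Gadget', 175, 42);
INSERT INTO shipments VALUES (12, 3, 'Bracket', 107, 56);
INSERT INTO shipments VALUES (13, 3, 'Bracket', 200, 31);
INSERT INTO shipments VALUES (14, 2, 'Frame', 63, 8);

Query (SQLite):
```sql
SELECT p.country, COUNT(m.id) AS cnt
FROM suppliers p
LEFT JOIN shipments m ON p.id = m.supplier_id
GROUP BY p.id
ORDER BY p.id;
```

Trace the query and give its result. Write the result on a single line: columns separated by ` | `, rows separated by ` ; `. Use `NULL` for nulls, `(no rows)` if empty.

LEFT JOIN keeps every suppliers row; unmatched ones get NULL for shipments columns.
Group by suppliers.id and compute COUNT(m.id). COUNT(col) of an all-NULL group is 0.
  1: ids {4, 8} → COUNT(m.id)=2
  2: ids {3, 5, 6, 11, 14} → COUNT(m.id)=5
  3: ids {1, 2, 7, 9, 10, 12, 13} → COUNT(m.id)=7

India | 2 ; USA | 5 ; Canada | 7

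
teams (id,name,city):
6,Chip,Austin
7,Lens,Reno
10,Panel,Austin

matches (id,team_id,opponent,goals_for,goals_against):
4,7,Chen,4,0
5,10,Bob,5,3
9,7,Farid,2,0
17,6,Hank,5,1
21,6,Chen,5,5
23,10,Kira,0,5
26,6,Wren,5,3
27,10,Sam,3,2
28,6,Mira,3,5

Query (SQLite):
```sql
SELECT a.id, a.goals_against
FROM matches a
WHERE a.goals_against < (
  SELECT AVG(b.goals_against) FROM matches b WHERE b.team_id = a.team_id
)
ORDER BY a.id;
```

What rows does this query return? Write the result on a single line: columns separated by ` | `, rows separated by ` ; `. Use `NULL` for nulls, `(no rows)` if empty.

For each matches row a, compute AVG(goals_against) over rows sharing a.team_id.
Keep row a if a.goals_against < that per-group AVG.
  team_id=6: AVG(goals_against) = 3.5
  team_id=7: AVG(goals_against) = 0.0
  team_id=10: AVG(goals_against) = 3.333333

5 | 3 ; 17 | 1 ; 26 | 3 ; 27 | 2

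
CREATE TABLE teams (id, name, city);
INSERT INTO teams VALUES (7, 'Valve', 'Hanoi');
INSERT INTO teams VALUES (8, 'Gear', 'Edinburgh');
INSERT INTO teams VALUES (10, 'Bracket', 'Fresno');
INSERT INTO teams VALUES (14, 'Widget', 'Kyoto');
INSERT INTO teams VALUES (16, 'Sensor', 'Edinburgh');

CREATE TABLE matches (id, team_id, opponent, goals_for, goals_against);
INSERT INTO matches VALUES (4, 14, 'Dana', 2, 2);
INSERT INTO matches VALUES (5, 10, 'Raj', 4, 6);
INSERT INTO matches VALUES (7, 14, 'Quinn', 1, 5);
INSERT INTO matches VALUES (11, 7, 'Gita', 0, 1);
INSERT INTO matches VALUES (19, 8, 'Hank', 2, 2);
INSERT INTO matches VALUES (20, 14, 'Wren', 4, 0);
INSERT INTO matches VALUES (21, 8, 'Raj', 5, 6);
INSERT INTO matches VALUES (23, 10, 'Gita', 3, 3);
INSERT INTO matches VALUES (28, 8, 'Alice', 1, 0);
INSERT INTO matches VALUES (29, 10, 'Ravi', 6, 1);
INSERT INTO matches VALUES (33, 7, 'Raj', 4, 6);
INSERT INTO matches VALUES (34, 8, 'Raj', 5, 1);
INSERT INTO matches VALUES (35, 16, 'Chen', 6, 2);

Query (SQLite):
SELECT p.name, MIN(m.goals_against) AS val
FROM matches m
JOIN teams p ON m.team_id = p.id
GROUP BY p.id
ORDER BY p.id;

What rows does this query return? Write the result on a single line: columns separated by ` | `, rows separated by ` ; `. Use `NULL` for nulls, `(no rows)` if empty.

Join each matches row to its teams via team_id.
Group joined rows by teams.id; compute MIN(m.goals_against) per group.
  7: ids {11, 33} → MIN(m.goals_against)=1
  8: ids {19, 21, 28, 34} → MIN(m.goals_against)=0
  10: ids {5, 23, 29} → MIN(m.goals_against)=1
  14: ids {4, 7, 20} → MIN(m.goals_against)=0
  16: ids {35} → MIN(m.goals_against)=2

Valve | 1 ; Gear | 0 ; Bracket | 1 ; Widget | 0 ; Sensor | 2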